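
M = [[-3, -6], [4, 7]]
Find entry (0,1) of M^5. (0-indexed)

-726

tr M = 4 and det M = 3, so the characteristic polynomial is λ² − (4)λ + (3) with roots 3 and 1.
Eigenvectors give P = [[1, 3], [-1, -2]] with P⁻¹ = [[-2, -3], [1, 1]], and M = P·diag(3, 1)·P⁻¹.
Then M^5 = P·diag(243, 1)·P⁻¹ = [[243, 3], [-243, -2]] · [[-2, -3], [1, 1]] = [[-483, -726], [484, 727]].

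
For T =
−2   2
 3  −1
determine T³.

[[−38, 26], [39, −25]]

T² = [[10, −6], [−9, 7]]
T³ = [[−38, 26], [39, −25]]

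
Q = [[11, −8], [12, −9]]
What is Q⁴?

[[241, −160], [240, −159]]

tr Q = 2 and det Q = −3, so the characteristic polynomial is λ² − (2)λ + (−3) with roots −1 and 3.
Eigenvectors give P = [[−2, 1], [−3, 1]] with P⁻¹ = [[1, −1], [3, −2]], and Q = P·diag(−1, 3)·P⁻¹.
Then Q⁴ = P·diag(1, 81)·P⁻¹ = [[−2, 81], [−3, 81]] · [[1, −1], [3, −2]] = [[241, −160], [240, −159]].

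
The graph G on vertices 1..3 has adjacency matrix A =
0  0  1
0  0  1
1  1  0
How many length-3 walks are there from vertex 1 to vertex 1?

The number of length-3 walks from vertex 1 to vertex 1 is entry (1,1) of A^3, where A is the adjacency matrix.
A^2 = [[1, 1, 0], [1, 1, 0], [0, 0, 2]]
A^3 = [[0, 0, 2], [0, 0, 2], [2, 2, 0]]

0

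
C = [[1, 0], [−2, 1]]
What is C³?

C = I + N where N = [[0, 0], [−2, 0]] is strictly lower-triangular, so N² = 0.
(I + N)³ = I + 3·N = [[1, 0], [−6, 1]].

[[1, 0], [−6, 1]]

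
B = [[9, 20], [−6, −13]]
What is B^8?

[[−32799, −65600], [19680, 39361]]

tr B = −4 and det B = 3, so the characteristic polynomial is λ² − (−4)λ + (3) with roots −1 and −3.
Eigenvectors give P = [[2, −5], [−1, 3]] with P⁻¹ = [[3, 5], [1, 2]], and B = P·diag(−1, −3)·P⁻¹.
Then B^8 = P·diag(1, 6561)·P⁻¹ = [[2, −32805], [−1, 19683]] · [[3, 5], [1, 2]] = [[−32799, −65600], [19680, 39361]].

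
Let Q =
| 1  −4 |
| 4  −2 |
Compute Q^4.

Q^2 = [[−15, 4], [−4, −12]]
Q^3 = [[1, 52], [−52, 40]]
Q^4 = [[209, −108], [108, 128]]

[[209, −108], [108, 128]]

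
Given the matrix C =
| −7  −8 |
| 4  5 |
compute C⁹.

[[−39367, −39368], [19684, 19685]]

tr C = −2 and det C = −3, so the characteristic polynomial is λ² − (−2)λ + (−3) with roots −3 and 1.
Eigenvectors give P = [[−2, −1], [1, 1]] with P⁻¹ = [[−1, −1], [1, 2]], and C = P·diag(−3, 1)·P⁻¹.
Then C⁹ = P·diag(−19683, 1)·P⁻¹ = [[39366, −1], [−19683, 1]] · [[−1, −1], [1, 2]] = [[−39367, −39368], [19684, 19685]].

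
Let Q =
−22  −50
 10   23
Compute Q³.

[[−148, −350], [70, 167]]

tr Q = 1 and det Q = −6, so the characteristic polynomial is λ² − (1)λ + (−6) with roots −2 and 3.
Eigenvectors give P = [[5, −2], [−2, 1]] with P⁻¹ = [[1, 2], [2, 5]], and Q = P·diag(−2, 3)·P⁻¹.
Then Q³ = P·diag(−8, 27)·P⁻¹ = [[−40, −54], [16, 27]] · [[1, 2], [2, 5]] = [[−148, −350], [70, 167]].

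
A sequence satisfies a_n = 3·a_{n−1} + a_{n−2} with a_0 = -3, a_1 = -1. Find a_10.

-81747

With companion matrix B = [[3, 1], [1, 0]], [a_n, a_{n−1}]ᵀ = B·[a_{n−1}, a_{n−2}]ᵀ, so [a_10, a_9]ᵀ = B⁹·[a_1, a_0]ᵀ.
B⁹ = [[42837, 12970], [12970, 3927]], giving [a_10, a_9]ᵀ = [[-81747], [-24751]].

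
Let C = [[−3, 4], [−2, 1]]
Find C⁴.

[[−31, 48], [−24, 17]]

C² = [[1, −8], [4, −7]]
C³ = [[13, −4], [2, 9]]
C⁴ = [[−31, 48], [−24, 17]]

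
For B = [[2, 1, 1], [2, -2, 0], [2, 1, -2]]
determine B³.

[[18, 6, 8], [16, -10, -4], [12, 12, -10]]

B² = [[8, 1, 0], [0, 6, 2], [2, -2, 6]]
B³ = [[18, 6, 8], [16, -10, -4], [12, 12, -10]]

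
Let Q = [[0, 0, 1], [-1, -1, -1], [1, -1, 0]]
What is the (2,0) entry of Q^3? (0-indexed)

1

Q^2 = [[1, -1, 0], [0, 2, 0], [1, 1, 2]]
Q^3 = [[1, 1, 2], [-2, -2, -2], [1, -3, 0]]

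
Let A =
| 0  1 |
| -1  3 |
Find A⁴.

A² = [[-1, 3], [-3, 8]]
A³ = [[-3, 8], [-8, 21]]
A⁴ = [[-8, 21], [-21, 55]]

[[-8, 21], [-21, 55]]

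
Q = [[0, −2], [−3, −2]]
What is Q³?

[[−12, −20], [−30, −32]]

Q² = [[6, 4], [6, 10]]
Q³ = [[−12, −20], [−30, −32]]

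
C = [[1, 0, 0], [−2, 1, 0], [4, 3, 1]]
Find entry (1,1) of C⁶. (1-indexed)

1

C = I + N where N = [[0, 0, 0], [−2, 0, 0], [4, 3, 0]] is strictly lower-triangular, so N³ = 0.
(I + N)⁶ = I + 6·N + 15·N² = [[1, 0, 0], [−12, 1, 0], [−66, 18, 1]].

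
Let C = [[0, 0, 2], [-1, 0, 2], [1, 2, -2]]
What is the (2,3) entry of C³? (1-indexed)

C² = [[2, 4, -4], [2, 4, -6], [-4, -4, 10]]
C³ = [[-8, -8, 20], [-10, -12, 24], [14, 20, -36]]

24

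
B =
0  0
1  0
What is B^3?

B is strictly triangular, hence nilpotent: B^2 = 0, so B^3 = 0.

[[0, 0], [0, 0]]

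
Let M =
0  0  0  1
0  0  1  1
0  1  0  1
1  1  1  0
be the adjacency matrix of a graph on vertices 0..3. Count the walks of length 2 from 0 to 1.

The number of length-2 walks from vertex 0 to vertex 1 is entry (0,1) of M², where M is the adjacency matrix.
M² = [[1, 1, 1, 0], [1, 2, 1, 1], [1, 1, 2, 1], [0, 1, 1, 3]]

1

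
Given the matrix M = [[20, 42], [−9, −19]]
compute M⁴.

[[106, 210], [−45, −89]]

tr M = 1 and det M = −2, so the characteristic polynomial is λ² − (1)λ + (−2) with roots −1 and 2.
Eigenvectors give P = [[−2, 7], [1, −3]] with P⁻¹ = [[3, 7], [1, 2]], and M = P·diag(−1, 2)·P⁻¹.
Then M⁴ = P·diag(1, 16)·P⁻¹ = [[−2, 112], [1, −48]] · [[3, 7], [1, 2]] = [[106, 210], [−45, −89]].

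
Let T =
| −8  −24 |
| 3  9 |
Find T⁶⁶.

T² = T (a projection; rank 1, trace 1), so T⁶⁶ = T.

[[−8, −24], [3, 9]]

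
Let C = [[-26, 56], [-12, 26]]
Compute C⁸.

[[256, 0], [0, 256]]

tr C = 0 and det C = -4, so the characteristic polynomial is λ² − (0)λ + (-4) with roots 2 and -2.
Eigenvectors give P = [[2, -7], [1, -3]] with P⁻¹ = [[-3, 7], [-1, 2]], and C = P·diag(2, -2)·P⁻¹.
Then C⁸ = P·diag(256, 256)·P⁻¹ = [[512, -1792], [256, -768]] · [[-3, 7], [-1, 2]] = [[256, 0], [0, 256]].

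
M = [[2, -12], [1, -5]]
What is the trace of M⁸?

tr M = -3 and det M = 2, so the characteristic polynomial is λ² − (-3)λ + (2) with roots -2 and -1.
Eigenvectors give P = [[3, 4], [1, 1]] with P⁻¹ = [[-1, 4], [1, -3]], and M = P·diag(-2, -1)·P⁻¹.
Then M⁸ = P·diag(256, 1)·P⁻¹ = [[768, 4], [256, 1]] · [[-1, 4], [1, -3]] = [[-764, 3060], [-255, 1021]].

257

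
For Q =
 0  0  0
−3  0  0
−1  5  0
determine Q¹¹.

Q is strictly triangular, hence nilpotent: Q³ = 0, so Q¹¹ = 0.

[[0, 0, 0], [0, 0, 0], [0, 0, 0]]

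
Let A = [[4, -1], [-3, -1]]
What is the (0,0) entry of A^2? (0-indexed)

19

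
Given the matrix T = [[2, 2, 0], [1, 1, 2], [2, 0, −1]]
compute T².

[[6, 6, 4], [7, 3, 0], [2, 4, 1]]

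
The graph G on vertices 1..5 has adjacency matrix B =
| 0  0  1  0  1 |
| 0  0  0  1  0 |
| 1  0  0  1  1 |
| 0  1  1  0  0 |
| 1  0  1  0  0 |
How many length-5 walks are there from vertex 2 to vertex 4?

6

The number of length-5 walks from vertex 2 to vertex 4 is entry (2,4) of B^5, where B is the adjacency matrix.
B^2 = [[2, 0, 1, 1, 1], [0, 1, 1, 0, 0], [1, 1, 3, 0, 1], [1, 0, 0, 2, 1], [1, 0, 1, 1, 2]]
B^3 = [[2, 1, 4, 1, 3], [1, 0, 0, 2, 1], [4, 0, 2, 4, 4], [1, 2, 4, 0, 1], [3, 1, 4, 1, 2]]
B^4 = [[7, 1, 6, 5, 6], [1, 2, 4, 0, 1], [6, 4, 12, 2, 6], [5, 0, 2, 6, 5], [6, 1, 6, 5, 7]]
B^5 = [[12, 5, 18, 7, 13], [5, 0, 2, 6, 5], [18, 2, 14, 16, 18], [7, 6, 16, 2, 7], [13, 5, 18, 7, 12]]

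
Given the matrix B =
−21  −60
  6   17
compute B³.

tr B = −4 and det B = 3, so the characteristic polynomial is λ² − (−4)λ + (3) with roots −3 and −1.
Eigenvectors give P = [[10, −3], [−3, 1]] with P⁻¹ = [[1, 3], [3, 10]], and B = P·diag(−3, −1)·P⁻¹.
Then B³ = P·diag(−27, −1)·P⁻¹ = [[−270, 3], [81, −1]] · [[1, 3], [3, 10]] = [[−261, −780], [78, 233]].

[[−261, −780], [78, 233]]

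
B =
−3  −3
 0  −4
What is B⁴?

[[81, 525], [0, 256]]

B² = [[9, 21], [0, 16]]
B³ = [[−27, −111], [0, −64]]
B⁴ = [[81, 525], [0, 256]]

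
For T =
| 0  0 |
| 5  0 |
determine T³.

[[0, 0], [0, 0]]

T is strictly triangular, hence nilpotent: T² = 0, so T³ = 0.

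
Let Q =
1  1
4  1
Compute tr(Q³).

Q² = [[5, 2], [8, 5]]
Q³ = [[13, 7], [28, 13]]

26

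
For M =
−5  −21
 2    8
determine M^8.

[[−1529, −5355], [510, 1786]]

tr M = 3 and det M = 2, so the characteristic polynomial is λ² − (3)λ + (2) with roots 1 and 2.
Eigenvectors give P = [[7, −3], [−2, 1]] with P⁻¹ = [[1, 3], [2, 7]], and M = P·diag(1, 2)·P⁻¹.
Then M^8 = P·diag(1, 256)·P⁻¹ = [[7, −768], [−2, 256]] · [[1, 3], [2, 7]] = [[−1529, −5355], [510, 1786]].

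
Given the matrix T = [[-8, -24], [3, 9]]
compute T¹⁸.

T² = T (a projection; rank 1, trace 1), so T¹⁸ = T.

[[-8, -24], [3, 9]]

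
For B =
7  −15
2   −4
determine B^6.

[[379, −945], [126, −314]]

tr B = 3 and det B = 2, so the characteristic polynomial is λ² − (3)λ + (2) with roots 2 and 1.
Eigenvectors give P = [[3, −5], [1, −2]] with P⁻¹ = [[2, −5], [1, −3]], and B = P·diag(2, 1)·P⁻¹.
Then B^6 = P·diag(64, 1)·P⁻¹ = [[192, −5], [64, −2]] · [[2, −5], [1, −3]] = [[379, −945], [126, −314]].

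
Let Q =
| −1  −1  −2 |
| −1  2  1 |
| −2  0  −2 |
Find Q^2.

[[6, −1, 5], [−3, 5, 2], [6, 2, 8]]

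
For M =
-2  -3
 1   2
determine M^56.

[[1, 0], [0, 1]]

M² = I (check: tr M = 0 and det M = -1), so M^56 = I since 56 is even.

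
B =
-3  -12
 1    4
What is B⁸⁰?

[[-3, -12], [1, 4]]

B² = B (a projection; rank 1, trace 1), so B⁸⁰ = B.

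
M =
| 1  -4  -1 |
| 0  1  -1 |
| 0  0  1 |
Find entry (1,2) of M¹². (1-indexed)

-48

M = I + N where N = [[0, -4, -1], [0, 0, -1], [0, 0, 0]] is strictly upper-triangular, so N³ = 0.
(I + N)¹² = I + 12·N + 66·N² = [[1, -48, 252], [0, 1, -12], [0, 0, 1]].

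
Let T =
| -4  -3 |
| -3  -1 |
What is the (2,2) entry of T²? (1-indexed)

10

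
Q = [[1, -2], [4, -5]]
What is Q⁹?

tr Q = -4 and det Q = 3, so the characteristic polynomial is λ² − (-4)λ + (3) with roots -3 and -1.
Eigenvectors give P = [[-1, -1], [-2, -1]] with P⁻¹ = [[1, -1], [-2, 1]], and Q = P·diag(-3, -1)·P⁻¹.
Then Q⁹ = P·diag(-19683, -1)·P⁻¹ = [[19683, 1], [39366, 1]] · [[1, -1], [-2, 1]] = [[19681, -19682], [39364, -39365]].

[[19681, -19682], [39364, -39365]]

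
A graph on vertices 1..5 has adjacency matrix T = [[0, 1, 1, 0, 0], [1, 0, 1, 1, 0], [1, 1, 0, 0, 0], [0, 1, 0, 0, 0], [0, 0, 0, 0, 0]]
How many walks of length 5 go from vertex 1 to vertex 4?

6

The number of length-5 walks from vertex 1 to vertex 4 is entry (1,4) of T⁵, where T is the adjacency matrix.
T² = [[2, 1, 1, 1, 0], [1, 3, 1, 0, 0], [1, 1, 2, 1, 0], [1, 0, 1, 1, 0], [0, 0, 0, 0, 0]]
T³ = [[2, 4, 3, 1, 0], [4, 2, 4, 3, 0], [3, 4, 2, 1, 0], [1, 3, 1, 0, 0], [0, 0, 0, 0, 0]]
T⁴ = [[7, 6, 6, 4, 0], [6, 11, 6, 2, 0], [6, 6, 7, 4, 0], [4, 2, 4, 3, 0], [0, 0, 0, 0, 0]]
T⁵ = [[12, 17, 13, 6, 0], [17, 14, 17, 11, 0], [13, 17, 12, 6, 0], [6, 11, 6, 2, 0], [0, 0, 0, 0, 0]]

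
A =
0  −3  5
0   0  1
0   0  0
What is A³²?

A is strictly triangular, hence nilpotent: A³ = 0, so A³² = 0.

[[0, 0, 0], [0, 0, 0], [0, 0, 0]]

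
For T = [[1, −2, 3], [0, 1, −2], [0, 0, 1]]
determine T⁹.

T = I + N where N = [[0, −2, 3], [0, 0, −2], [0, 0, 0]] is strictly upper-triangular, so N³ = 0.
(I + N)⁹ = I + 9·N + 36·N² = [[1, −18, 171], [0, 1, −18], [0, 0, 1]].

[[1, −18, 171], [0, 1, −18], [0, 0, 1]]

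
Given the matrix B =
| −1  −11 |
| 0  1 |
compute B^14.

[[1, 0], [0, 1]]

B² = I (check: tr B = 0 and det B = −1), so B^14 = I since 14 is even.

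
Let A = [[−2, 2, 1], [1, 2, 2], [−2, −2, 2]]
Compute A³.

[[−18, −4, 8], [−8, −22, 18], [−4, −24, −30]]

A² = [[4, −2, 4], [−4, 2, 9], [−2, −12, −2]]
A³ = [[−18, −4, 8], [−8, −22, 18], [−4, −24, −30]]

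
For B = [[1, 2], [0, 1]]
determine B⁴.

[[1, 8], [0, 1]]

B = I + N where N = [[0, 2], [0, 0]] is strictly upper-triangular, so N² = 0.
(I + N)⁴ = I + 4·N = [[1, 8], [0, 1]].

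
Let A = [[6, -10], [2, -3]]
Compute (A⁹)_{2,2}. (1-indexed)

tr A = 3 and det A = 2, so the characteristic polynomial is λ² − (3)λ + (2) with roots 2 and 1.
Eigenvectors give P = [[5, 2], [2, 1]] with P⁻¹ = [[1, -2], [-2, 5]], and A = P·diag(2, 1)·P⁻¹.
Then A⁹ = P·diag(512, 1)·P⁻¹ = [[2560, 2], [1024, 1]] · [[1, -2], [-2, 5]] = [[2556, -5110], [1022, -2043]].

-2043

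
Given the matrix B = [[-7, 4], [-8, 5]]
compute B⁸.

tr B = -2 and det B = -3, so the characteristic polynomial is λ² − (-2)λ + (-3) with roots -3 and 1.
Eigenvectors give P = [[1, -1], [1, -2]] with P⁻¹ = [[2, -1], [1, -1]], and B = P·diag(-3, 1)·P⁻¹.
Then B⁸ = P·diag(6561, 1)·P⁻¹ = [[6561, -1], [6561, -2]] · [[2, -1], [1, -1]] = [[13121, -6560], [13120, -6559]].

[[13121, -6560], [13120, -6559]]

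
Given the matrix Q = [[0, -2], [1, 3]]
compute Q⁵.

tr Q = 3 and det Q = 2, so the characteristic polynomial is λ² − (3)λ + (2) with roots 1 and 2.
Eigenvectors give P = [[-2, 1], [1, -1]] with P⁻¹ = [[-1, -1], [-1, -2]], and Q = P·diag(1, 2)·P⁻¹.
Then Q⁵ = P·diag(1, 32)·P⁻¹ = [[-2, 32], [1, -32]] · [[-1, -1], [-1, -2]] = [[-30, -62], [31, 63]].

[[-30, -62], [31, 63]]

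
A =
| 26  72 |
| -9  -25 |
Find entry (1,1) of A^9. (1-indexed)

tr A = 1 and det A = -2, so the characteristic polynomial is λ² − (1)λ + (-2) with roots -1 and 2.
Eigenvectors give P = [[-8, -3], [3, 1]] with P⁻¹ = [[1, 3], [-3, -8]], and A = P·diag(-1, 2)·P⁻¹.
Then A^9 = P·diag(-1, 512)·P⁻¹ = [[8, -1536], [-3, 512]] · [[1, 3], [-3, -8]] = [[4616, 12312], [-1539, -4105]].

4616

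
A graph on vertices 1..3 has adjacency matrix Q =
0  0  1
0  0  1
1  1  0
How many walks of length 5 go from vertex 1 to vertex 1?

The number of length-5 walks from vertex 1 to vertex 1 is entry (1,1) of Q⁵, where Q is the adjacency matrix.
Q² = [[1, 1, 0], [1, 1, 0], [0, 0, 2]]
Q³ = [[0, 0, 2], [0, 0, 2], [2, 2, 0]]
Q⁴ = [[2, 2, 0], [2, 2, 0], [0, 0, 4]]
Q⁵ = [[0, 0, 4], [0, 0, 4], [4, 4, 0]]

0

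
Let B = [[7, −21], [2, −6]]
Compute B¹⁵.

[[7, −21], [2, −6]]

B² = B (a projection; rank 1, trace 1), so B¹⁵ = B.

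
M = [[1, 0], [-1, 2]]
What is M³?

tr M = 3 and det M = 2, so the characteristic polynomial is λ² − (3)λ + (2) with roots 1 and 2.
Eigenvectors give P = [[1, 0], [1, -1]] with P⁻¹ = [[1, 0], [1, -1]], and M = P·diag(1, 2)·P⁻¹.
Then M³ = P·diag(1, 8)·P⁻¹ = [[1, 0], [1, -8]] · [[1, 0], [1, -1]] = [[1, 0], [-7, 8]].

[[1, 0], [-7, 8]]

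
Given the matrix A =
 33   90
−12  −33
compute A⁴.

[[81, 0], [0, 81]]

tr A = 0 and det A = −9, so the characteristic polynomial is λ² − (0)λ + (−9) with roots −3 and 3.
Eigenvectors give P = [[5, 3], [−2, −1]] with P⁻¹ = [[−1, −3], [2, 5]], and A = P·diag(−3, 3)·P⁻¹.
Then A⁴ = P·diag(81, 81)·P⁻¹ = [[405, 243], [−162, −81]] · [[−1, −3], [2, 5]] = [[81, 0], [0, 81]].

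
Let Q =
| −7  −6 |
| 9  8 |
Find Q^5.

tr Q = 1 and det Q = −2, so the characteristic polynomial is λ² − (1)λ + (−2) with roots −1 and 2.
Eigenvectors give P = [[−1, −2], [1, 3]] with P⁻¹ = [[−3, −2], [1, 1]], and Q = P·diag(−1, 2)·P⁻¹.
Then Q^5 = P·diag(−1, 32)·P⁻¹ = [[1, −64], [−1, 96]] · [[−3, −2], [1, 1]] = [[−67, −66], [99, 98]].

[[−67, −66], [99, 98]]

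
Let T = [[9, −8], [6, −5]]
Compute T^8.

[[26241, −26240], [19680, −19679]]

tr T = 4 and det T = 3, so the characteristic polynomial is λ² − (4)λ + (3) with roots 1 and 3.
Eigenvectors give P = [[1, 4], [1, 3]] with P⁻¹ = [[−3, 4], [1, −1]], and T = P·diag(1, 3)·P⁻¹.
Then T^8 = P·diag(1, 6561)·P⁻¹ = [[1, 26244], [1, 19683]] · [[−3, 4], [1, −1]] = [[26241, −26240], [19680, −19679]].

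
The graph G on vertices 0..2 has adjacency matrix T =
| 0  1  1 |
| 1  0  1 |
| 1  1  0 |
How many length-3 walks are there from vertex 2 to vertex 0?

The number of length-3 walks from vertex 2 to vertex 0 is entry (2,0) of T³, where T is the adjacency matrix.
T² = [[2, 1, 1], [1, 2, 1], [1, 1, 2]]
T³ = [[2, 3, 3], [3, 2, 3], [3, 3, 2]]

3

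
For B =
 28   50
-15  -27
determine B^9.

[[120658, 201950], [-60585, -101487]]

tr B = 1 and det B = -6, so the characteristic polynomial is λ² − (1)λ + (-6) with roots 3 and -2.
Eigenvectors give P = [[-2, -5], [1, 3]] with P⁻¹ = [[-3, -5], [1, 2]], and B = P·diag(3, -2)·P⁻¹.
Then B^9 = P·diag(19683, -512)·P⁻¹ = [[-39366, 2560], [19683, -1536]] · [[-3, -5], [1, 2]] = [[120658, 201950], [-60585, -101487]].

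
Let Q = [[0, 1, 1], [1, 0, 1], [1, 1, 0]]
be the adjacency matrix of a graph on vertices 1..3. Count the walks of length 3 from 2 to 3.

3

The number of length-3 walks from vertex 2 to vertex 3 is entry (2,3) of Q³, where Q is the adjacency matrix.
Q² = [[2, 1, 1], [1, 2, 1], [1, 1, 2]]
Q³ = [[2, 3, 3], [3, 2, 3], [3, 3, 2]]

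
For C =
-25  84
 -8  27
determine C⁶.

tr C = 2 and det C = -3, so the characteristic polynomial is λ² − (2)λ + (-3) with roots 3 and -1.
Eigenvectors give P = [[-3, -7], [-1, -2]] with P⁻¹ = [[2, -7], [-1, 3]], and C = P·diag(3, -1)·P⁻¹.
Then C⁶ = P·diag(729, 1)·P⁻¹ = [[-2187, -7], [-729, -2]] · [[2, -7], [-1, 3]] = [[-4367, 15288], [-1456, 5097]].

[[-4367, 15288], [-1456, 5097]]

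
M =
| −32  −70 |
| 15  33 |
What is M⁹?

tr M = 1 and det M = −6, so the characteristic polynomial is λ² − (1)λ + (−6) with roots −2 and 3.
Eigenvectors give P = [[−7, −2], [3, 1]] with P⁻¹ = [[−1, −2], [3, 7]], and M = P·diag(−2, 3)·P⁻¹.
Then M⁹ = P·diag(−512, 19683)·P⁻¹ = [[3584, −39366], [−1536, 19683]] · [[−1, −2], [3, 7]] = [[−121682, −282730], [60585, 140853]].

[[−121682, −282730], [60585, 140853]]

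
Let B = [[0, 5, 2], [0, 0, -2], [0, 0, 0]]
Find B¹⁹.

B is strictly triangular, hence nilpotent: B³ = 0, so B¹⁹ = 0.

[[0, 0, 0], [0, 0, 0], [0, 0, 0]]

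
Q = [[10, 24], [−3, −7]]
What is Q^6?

tr Q = 3 and det Q = 2, so the characteristic polynomial is λ² − (3)λ + (2) with roots 1 and 2.
Eigenvectors give P = [[−8, −3], [3, 1]] with P⁻¹ = [[1, 3], [−3, −8]], and Q = P·diag(1, 2)·P⁻¹.
Then Q^6 = P·diag(1, 64)·P⁻¹ = [[−8, −192], [3, 64]] · [[1, 3], [−3, −8]] = [[568, 1512], [−189, −503]].

[[568, 1512], [−189, −503]]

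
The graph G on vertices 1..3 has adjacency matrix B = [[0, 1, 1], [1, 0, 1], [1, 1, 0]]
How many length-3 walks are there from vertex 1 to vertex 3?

3

The number of length-3 walks from vertex 1 to vertex 3 is entry (1,3) of B³, where B is the adjacency matrix.
B² = [[2, 1, 1], [1, 2, 1], [1, 1, 2]]
B³ = [[2, 3, 3], [3, 2, 3], [3, 3, 2]]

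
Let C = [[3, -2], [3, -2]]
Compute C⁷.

C² = C (a projection; rank 1, trace 1), so C⁷ = C.

[[3, -2], [3, -2]]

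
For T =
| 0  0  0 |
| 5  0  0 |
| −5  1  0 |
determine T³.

T is strictly triangular, hence nilpotent: T³ = 0, so T³ = 0.

[[0, 0, 0], [0, 0, 0], [0, 0, 0]]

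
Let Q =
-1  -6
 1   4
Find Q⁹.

tr Q = 3 and det Q = 2, so the characteristic polynomial is λ² − (3)λ + (2) with roots 2 and 1.
Eigenvectors give P = [[-2, 3], [1, -1]] with P⁻¹ = [[1, 3], [1, 2]], and Q = P·diag(2, 1)·P⁻¹.
Then Q⁹ = P·diag(512, 1)·P⁻¹ = [[-1024, 3], [512, -1]] · [[1, 3], [1, 2]] = [[-1021, -3066], [511, 1534]].

[[-1021, -3066], [511, 1534]]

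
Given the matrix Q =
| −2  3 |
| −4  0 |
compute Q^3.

Q^2 = [[−8, −6], [8, −12]]
Q^3 = [[40, −24], [32, 24]]

[[40, −24], [32, 24]]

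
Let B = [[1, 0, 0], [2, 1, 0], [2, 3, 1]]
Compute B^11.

[[1, 0, 0], [22, 1, 0], [352, 33, 1]]

B = I + N where N = [[0, 0, 0], [2, 0, 0], [2, 3, 0]] is strictly lower-triangular, so N^3 = 0.
(I + N)^11 = I + 11·N + 55·N^2 = [[1, 0, 0], [22, 1, 0], [352, 33, 1]].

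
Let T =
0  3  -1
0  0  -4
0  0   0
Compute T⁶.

T is strictly triangular, hence nilpotent: T³ = 0, so T⁶ = 0.

[[0, 0, 0], [0, 0, 0], [0, 0, 0]]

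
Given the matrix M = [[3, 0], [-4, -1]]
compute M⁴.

M² = [[9, 0], [-8, 1]]
M³ = [[27, 0], [-28, -1]]
M⁴ = [[81, 0], [-80, 1]]

[[81, 0], [-80, 1]]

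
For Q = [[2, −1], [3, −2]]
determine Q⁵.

Q² = I (check: tr Q = 0 and det Q = −1), so Q⁵ = Q since 5 is odd.

[[2, −1], [3, −2]]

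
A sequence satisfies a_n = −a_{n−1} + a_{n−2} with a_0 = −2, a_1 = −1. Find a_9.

With companion matrix Q = [[−1, 1], [1, 0]], [a_n, a_{n−1}]ᵀ = Q·[a_{n−1}, a_{n−2}]ᵀ, so [a_9, a_8]ᵀ = Q⁸·[a_1, a_0]ᵀ.
Q⁸ = [[34, −21], [−21, 13]], giving [a_9, a_8]ᵀ = [[8], [−5]].

8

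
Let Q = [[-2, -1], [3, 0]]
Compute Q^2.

[[1, 2], [-6, -3]]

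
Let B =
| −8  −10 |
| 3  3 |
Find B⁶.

tr B = −5 and det B = 6, so the characteristic polynomial is λ² − (−5)λ + (6) with roots −2 and −3.
Eigenvectors give P = [[−5, −2], [3, 1]] with P⁻¹ = [[1, 2], [−3, −5]], and B = P·diag(−2, −3)·P⁻¹.
Then B⁶ = P·diag(64, 729)·P⁻¹ = [[−320, −1458], [192, 729]] · [[1, 2], [−3, −5]] = [[4054, 6650], [−1995, −3261]].

[[4054, 6650], [−1995, −3261]]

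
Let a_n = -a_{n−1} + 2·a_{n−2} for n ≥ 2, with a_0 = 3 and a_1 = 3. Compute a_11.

3

With companion matrix T = [[-1, 2], [1, 0]], [a_n, a_{n−1}]ᵀ = T·[a_{n−1}, a_{n−2}]ᵀ, so [a_11, a_10]ᵀ = T^10·[a_1, a_0]ᵀ.
T^10 = [[683, -682], [-341, 342]], giving [a_11, a_10]ᵀ = [[3], [3]].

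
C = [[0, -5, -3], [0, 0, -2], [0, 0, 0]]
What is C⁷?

[[0, 0, 0], [0, 0, 0], [0, 0, 0]]

C is strictly triangular, hence nilpotent: C³ = 0, so C⁷ = 0.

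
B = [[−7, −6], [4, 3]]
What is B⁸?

tr B = −4 and det B = 3, so the characteristic polynomial is λ² − (−4)λ + (3) with roots −3 and −1.
Eigenvectors give P = [[−3, 1], [2, −1]] with P⁻¹ = [[−1, −1], [−2, −3]], and B = P·diag(−3, −1)·P⁻¹.
Then B⁸ = P·diag(6561, 1)·P⁻¹ = [[−19683, 1], [13122, −1]] · [[−1, −1], [−2, −3]] = [[19681, 19680], [−13120, −13119]].

[[19681, 19680], [−13120, −13119]]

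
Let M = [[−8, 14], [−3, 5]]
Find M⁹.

tr M = −3 and det M = 2, so the characteristic polynomial is λ² − (−3)λ + (2) with roots −2 and −1.
Eigenvectors give P = [[7, 2], [3, 1]] with P⁻¹ = [[1, −2], [−3, 7]], and M = P·diag(−2, −1)·P⁻¹.
Then M⁹ = P·diag(−512, −1)·P⁻¹ = [[−3584, −2], [−1536, −1]] · [[1, −2], [−3, 7]] = [[−3578, 7154], [−1533, 3065]].

[[−3578, 7154], [−1533, 3065]]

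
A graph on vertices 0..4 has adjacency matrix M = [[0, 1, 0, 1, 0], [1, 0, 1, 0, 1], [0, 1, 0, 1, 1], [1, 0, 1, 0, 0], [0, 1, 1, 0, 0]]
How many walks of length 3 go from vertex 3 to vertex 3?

The number of length-3 walks from vertex 3 to vertex 3 is entry (3,3) of M^3, where M is the adjacency matrix.
M^2 = [[2, 0, 2, 0, 1], [0, 3, 1, 2, 1], [2, 1, 3, 0, 1], [0, 2, 0, 2, 1], [1, 1, 1, 1, 2]]
M^3 = [[0, 5, 1, 4, 2], [5, 2, 6, 1, 4], [1, 6, 2, 5, 4], [4, 1, 5, 0, 2], [2, 4, 4, 2, 2]]

0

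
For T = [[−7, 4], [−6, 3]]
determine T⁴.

tr T = −4 and det T = 3, so the characteristic polynomial is λ² − (−4)λ + (3) with roots −1 and −3.
Eigenvectors give P = [[2, −1], [3, −1]] with P⁻¹ = [[−1, 1], [−3, 2]], and T = P·diag(−1, −3)·P⁻¹.
Then T⁴ = P·diag(1, 81)·P⁻¹ = [[2, −81], [3, −81]] · [[−1, 1], [−3, 2]] = [[241, −160], [240, −159]].

[[241, −160], [240, −159]]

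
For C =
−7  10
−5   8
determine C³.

tr C = 1 and det C = −6, so the characteristic polynomial is λ² − (1)λ + (−6) with roots 3 and −2.
Eigenvectors give P = [[1, −2], [1, −1]] with P⁻¹ = [[−1, 2], [−1, 1]], and C = P·diag(3, −2)·P⁻¹.
Then C³ = P·diag(27, −8)·P⁻¹ = [[27, 16], [27, 8]] · [[−1, 2], [−1, 1]] = [[−43, 70], [−35, 62]].

[[−43, 70], [−35, 62]]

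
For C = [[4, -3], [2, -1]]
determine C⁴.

tr C = 3 and det C = 2, so the characteristic polynomial is λ² − (3)λ + (2) with roots 1 and 2.
Eigenvectors give P = [[1, 3], [1, 2]] with P⁻¹ = [[-2, 3], [1, -1]], and C = P·diag(1, 2)·P⁻¹.
Then C⁴ = P·diag(1, 16)·P⁻¹ = [[1, 48], [1, 32]] · [[-2, 3], [1, -1]] = [[46, -45], [30, -29]].

[[46, -45], [30, -29]]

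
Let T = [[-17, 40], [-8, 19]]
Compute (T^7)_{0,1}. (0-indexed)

21880

tr T = 2 and det T = -3, so the characteristic polynomial is λ² − (2)λ + (-3) with roots 3 and -1.
Eigenvectors give P = [[2, 5], [1, 2]] with P⁻¹ = [[-2, 5], [1, -2]], and T = P·diag(3, -1)·P⁻¹.
Then T^7 = P·diag(2187, -1)·P⁻¹ = [[4374, -5], [2187, -2]] · [[-2, 5], [1, -2]] = [[-8753, 21880], [-4376, 10939]].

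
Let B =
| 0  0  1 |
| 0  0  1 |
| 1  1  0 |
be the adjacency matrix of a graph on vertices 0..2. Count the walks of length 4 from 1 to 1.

2

The number of length-4 walks from vertex 1 to vertex 1 is entry (1,1) of B⁴, where B is the adjacency matrix.
B² = [[1, 1, 0], [1, 1, 0], [0, 0, 2]]
B³ = [[0, 0, 2], [0, 0, 2], [2, 2, 0]]
B⁴ = [[2, 2, 0], [2, 2, 0], [0, 0, 4]]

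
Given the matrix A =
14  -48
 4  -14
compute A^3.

[[56, -192], [16, -56]]

tr A = 0 and det A = -4, so the characteristic polynomial is λ² − (0)λ + (-4) with roots 2 and -2.
Eigenvectors give P = [[4, 3], [1, 1]] with P⁻¹ = [[1, -3], [-1, 4]], and A = P·diag(2, -2)·P⁻¹.
Then A^3 = P·diag(8, -8)·P⁻¹ = [[32, -24], [8, -8]] · [[1, -3], [-1, 4]] = [[56, -192], [16, -56]].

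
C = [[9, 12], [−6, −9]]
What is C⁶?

[[729, 0], [0, 729]]

tr C = 0 and det C = −9, so the characteristic polynomial is λ² − (0)λ + (−9) with roots 3 and −3.
Eigenvectors give P = [[−2, −1], [1, 1]] with P⁻¹ = [[−1, −1], [1, 2]], and C = P·diag(3, −3)·P⁻¹.
Then C⁶ = P·diag(729, 729)·P⁻¹ = [[−1458, −729], [729, 729]] · [[−1, −1], [1, 2]] = [[729, 0], [0, 729]].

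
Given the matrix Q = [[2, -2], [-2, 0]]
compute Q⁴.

[[80, -48], [-48, 32]]

Q² = [[8, -4], [-4, 4]]
Q³ = [[24, -16], [-16, 8]]
Q⁴ = [[80, -48], [-48, 32]]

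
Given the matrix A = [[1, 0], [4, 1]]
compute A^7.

A = I + N where N = [[0, 0], [4, 0]] is strictly lower-triangular, so N^2 = 0.
(I + N)^7 = I + 7·N = [[1, 0], [28, 1]].

[[1, 0], [28, 1]]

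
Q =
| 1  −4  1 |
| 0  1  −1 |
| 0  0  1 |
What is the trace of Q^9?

3

Q = I + N where N = [[0, −4, 1], [0, 0, −1], [0, 0, 0]] is strictly upper-triangular, so N^3 = 0.
(I + N)^9 = I + 9·N + 36·N^2 = [[1, −36, 153], [0, 1, −9], [0, 0, 1]].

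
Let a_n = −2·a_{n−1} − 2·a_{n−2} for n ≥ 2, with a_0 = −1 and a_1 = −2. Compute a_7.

32

With companion matrix Q = [[−2, −2], [1, 0]], [a_n, a_{n−1}]ᵀ = Q·[a_{n−1}, a_{n−2}]ᵀ, so [a_7, a_6]ᵀ = Q⁶·[a_1, a_0]ᵀ.
Q⁶ = [[−8, −16], [8, 8]], giving [a_7, a_6]ᵀ = [[32], [−24]].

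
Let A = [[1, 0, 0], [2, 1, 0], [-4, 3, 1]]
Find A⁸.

A = I + N where N = [[0, 0, 0], [2, 0, 0], [-4, 3, 0]] is strictly lower-triangular, so N³ = 0.
(I + N)⁸ = I + 8·N + 28·N² = [[1, 0, 0], [16, 1, 0], [136, 24, 1]].

[[1, 0, 0], [16, 1, 0], [136, 24, 1]]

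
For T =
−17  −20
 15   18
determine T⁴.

[[−179, −260], [195, 276]]

tr T = 1 and det T = −6, so the characteristic polynomial is λ² − (1)λ + (−6) with roots −2 and 3.
Eigenvectors give P = [[4, −1], [−3, 1]] with P⁻¹ = [[1, 1], [3, 4]], and T = P·diag(−2, 3)·P⁻¹.
Then T⁴ = P·diag(16, 81)·P⁻¹ = [[64, −81], [−48, 81]] · [[1, 1], [3, 4]] = [[−179, −260], [195, 276]].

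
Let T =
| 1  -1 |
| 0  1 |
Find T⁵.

[[1, -5], [0, 1]]

T = I + N where N = [[0, -1], [0, 0]] is strictly upper-triangular, so N² = 0.
(I + N)⁵ = I + 5·N = [[1, -5], [0, 1]].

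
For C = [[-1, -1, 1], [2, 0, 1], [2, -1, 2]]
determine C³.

[[-1, -1, 1], [2, -4, 5], [2, -5, 6]]

C² = [[1, 0, 0], [0, -3, 4], [0, -4, 5]]
C³ = [[-1, -1, 1], [2, -4, 5], [2, -5, 6]]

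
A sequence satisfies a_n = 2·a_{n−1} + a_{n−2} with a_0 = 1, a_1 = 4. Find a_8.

With companion matrix B = [[2, 1], [1, 0]], [a_n, a_{n−1}]ᵀ = B·[a_{n−1}, a_{n−2}]ᵀ, so [a_8, a_7]ᵀ = B⁷·[a_1, a_0]ᵀ.
B⁷ = [[408, 169], [169, 70]], giving [a_8, a_7]ᵀ = [[1801], [746]].

1801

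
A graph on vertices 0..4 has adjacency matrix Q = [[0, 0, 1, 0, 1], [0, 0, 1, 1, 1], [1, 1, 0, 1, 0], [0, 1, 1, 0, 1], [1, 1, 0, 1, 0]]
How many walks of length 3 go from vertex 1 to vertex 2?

7

The number of length-3 walks from vertex 1 to vertex 2 is entry (1,2) of Q³, where Q is the adjacency matrix.
Q² = [[2, 2, 0, 2, 0], [2, 3, 1, 2, 1], [0, 1, 3, 1, 3], [2, 2, 1, 3, 1], [0, 1, 3, 1, 3]]
Q³ = [[0, 2, 6, 2, 6], [2, 4, 7, 5, 7], [6, 7, 2, 7, 2], [2, 5, 7, 4, 7], [6, 7, 2, 7, 2]]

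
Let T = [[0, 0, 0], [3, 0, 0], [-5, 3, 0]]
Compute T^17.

[[0, 0, 0], [0, 0, 0], [0, 0, 0]]

T is strictly triangular, hence nilpotent: T^3 = 0, so T^17 = 0.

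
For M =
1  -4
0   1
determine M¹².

[[1, -48], [0, 1]]

M = I + N where N = [[0, -4], [0, 0]] is strictly upper-triangular, so N² = 0.
(I + N)¹² = I + 12·N = [[1, -48], [0, 1]].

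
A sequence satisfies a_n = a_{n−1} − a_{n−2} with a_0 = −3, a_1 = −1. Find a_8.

2

With companion matrix A = [[1, −1], [1, 0]], [a_n, a_{n−1}]ᵀ = A·[a_{n−1}, a_{n−2}]ᵀ, so [a_8, a_7]ᵀ = A⁷·[a_1, a_0]ᵀ.
A⁷ = [[1, −1], [1, 0]], giving [a_8, a_7]ᵀ = [[2], [−1]].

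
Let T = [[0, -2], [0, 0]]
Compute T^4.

[[0, 0], [0, 0]]

T is strictly triangular, hence nilpotent: T^2 = 0, so T^4 = 0.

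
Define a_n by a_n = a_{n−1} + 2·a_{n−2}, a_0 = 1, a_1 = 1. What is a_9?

With companion matrix A = [[1, 2], [1, 0]], [a_n, a_{n−1}]ᵀ = A·[a_{n−1}, a_{n−2}]ᵀ, so [a_9, a_8]ᵀ = A⁸·[a_1, a_0]ᵀ.
A⁸ = [[171, 170], [85, 86]], giving [a_9, a_8]ᵀ = [[341], [171]].

341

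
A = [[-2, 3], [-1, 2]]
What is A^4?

[[1, 0], [0, 1]]

A² = I (check: tr A = 0 and det A = -1), so A^4 = I since 4 is even.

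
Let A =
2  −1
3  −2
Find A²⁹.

A² = I (check: tr A = 0 and det A = −1), so A²⁹ = A since 29 is odd.

[[2, −1], [3, −2]]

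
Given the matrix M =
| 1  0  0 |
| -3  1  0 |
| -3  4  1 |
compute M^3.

[[1, 0, 0], [-9, 1, 0], [-45, 12, 1]]

M = I + N where N = [[0, 0, 0], [-3, 0, 0], [-3, 4, 0]] is strictly lower-triangular, so N^3 = 0.
(I + N)^3 = I + 3·N + 3·N^2 = [[1, 0, 0], [-9, 1, 0], [-45, 12, 1]].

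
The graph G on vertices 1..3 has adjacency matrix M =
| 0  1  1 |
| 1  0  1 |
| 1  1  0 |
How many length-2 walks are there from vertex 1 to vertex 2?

The number of length-2 walks from vertex 1 to vertex 2 is entry (1,2) of M^2, where M is the adjacency matrix.
M^2 = [[2, 1, 1], [1, 2, 1], [1, 1, 2]]

1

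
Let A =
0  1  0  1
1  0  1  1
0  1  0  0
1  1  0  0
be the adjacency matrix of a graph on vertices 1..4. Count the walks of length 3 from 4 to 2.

4

The number of length-3 walks from vertex 4 to vertex 2 is entry (4,2) of A³, where A is the adjacency matrix.
A² = [[2, 1, 1, 1], [1, 3, 0, 1], [1, 0, 1, 1], [1, 1, 1, 2]]
A³ = [[2, 4, 1, 3], [4, 2, 3, 4], [1, 3, 0, 1], [3, 4, 1, 2]]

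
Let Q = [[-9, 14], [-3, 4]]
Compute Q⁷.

tr Q = -5 and det Q = 6, so the characteristic polynomial is λ² − (-5)λ + (6) with roots -2 and -3.
Eigenvectors give P = [[2, 7], [1, 3]] with P⁻¹ = [[-3, 7], [1, -2]], and Q = P·diag(-2, -3)·P⁻¹.
Then Q⁷ = P·diag(-128, -2187)·P⁻¹ = [[-256, -15309], [-128, -6561]] · [[-3, 7], [1, -2]] = [[-14541, 28826], [-6177, 12226]].

[[-14541, 28826], [-6177, 12226]]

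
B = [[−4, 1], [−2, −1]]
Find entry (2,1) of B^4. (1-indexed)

tr B = −5 and det B = 6, so the characteristic polynomial is λ² − (−5)λ + (6) with roots −2 and −3.
Eigenvectors give P = [[−1, 1], [−2, 1]] with P⁻¹ = [[1, −1], [2, −1]], and B = P·diag(−2, −3)·P⁻¹.
Then B^4 = P·diag(16, 81)·P⁻¹ = [[−16, 81], [−32, 81]] · [[1, −1], [2, −1]] = [[146, −65], [130, −49]].

130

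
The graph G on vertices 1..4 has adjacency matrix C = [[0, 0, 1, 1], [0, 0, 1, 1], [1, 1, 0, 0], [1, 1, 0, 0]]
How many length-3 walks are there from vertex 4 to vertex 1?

The number of length-3 walks from vertex 4 to vertex 1 is entry (4,1) of C³, where C is the adjacency matrix.
C² = [[2, 2, 0, 0], [2, 2, 0, 0], [0, 0, 2, 2], [0, 0, 2, 2]]
C³ = [[0, 0, 4, 4], [0, 0, 4, 4], [4, 4, 0, 0], [4, 4, 0, 0]]

4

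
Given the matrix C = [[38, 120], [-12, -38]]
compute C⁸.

[[256, 0], [0, 256]]

tr C = 0 and det C = -4, so the characteristic polynomial is λ² − (0)λ + (-4) with roots 2 and -2.
Eigenvectors give P = [[10, -3], [-3, 1]] with P⁻¹ = [[1, 3], [3, 10]], and C = P·diag(2, -2)·P⁻¹.
Then C⁸ = P·diag(256, 256)·P⁻¹ = [[2560, -768], [-768, 256]] · [[1, 3], [3, 10]] = [[256, 0], [0, 256]].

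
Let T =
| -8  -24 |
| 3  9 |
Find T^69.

T² = T (a projection; rank 1, trace 1), so T^69 = T.

[[-8, -24], [3, 9]]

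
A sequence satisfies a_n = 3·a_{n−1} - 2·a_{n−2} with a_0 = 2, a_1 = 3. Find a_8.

257

With companion matrix Q = [[3, -2], [1, 0]], [a_n, a_{n−1}]ᵀ = Q·[a_{n−1}, a_{n−2}]ᵀ, so [a_8, a_7]ᵀ = Q⁷·[a_1, a_0]ᵀ.
Q⁷ = [[255, -254], [127, -126]], giving [a_8, a_7]ᵀ = [[257], [129]].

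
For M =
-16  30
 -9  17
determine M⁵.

tr M = 1 and det M = -2, so the characteristic polynomial is λ² − (1)λ + (-2) with roots 2 and -1.
Eigenvectors give P = [[-5, 2], [-3, 1]] with P⁻¹ = [[1, -2], [3, -5]], and M = P·diag(2, -1)·P⁻¹.
Then M⁵ = P·diag(32, -1)·P⁻¹ = [[-160, -2], [-96, -1]] · [[1, -2], [3, -5]] = [[-166, 330], [-99, 197]].

[[-166, 330], [-99, 197]]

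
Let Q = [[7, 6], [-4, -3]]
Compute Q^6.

tr Q = 4 and det Q = 3, so the characteristic polynomial is λ² − (4)λ + (3) with roots 1 and 3.
Eigenvectors give P = [[1, 3], [-1, -2]] with P⁻¹ = [[-2, -3], [1, 1]], and Q = P·diag(1, 3)·P⁻¹.
Then Q^6 = P·diag(1, 729)·P⁻¹ = [[1, 2187], [-1, -1458]] · [[-2, -3], [1, 1]] = [[2185, 2184], [-1456, -1455]].

[[2185, 2184], [-1456, -1455]]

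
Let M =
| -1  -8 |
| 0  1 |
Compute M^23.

M² = I (check: tr M = 0 and det M = -1), so M^23 = M since 23 is odd.

[[-1, -8], [0, 1]]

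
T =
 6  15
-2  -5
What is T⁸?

[[6, 15], [-2, -5]]

T² = T (a projection; rank 1, trace 1), so T⁸ = T.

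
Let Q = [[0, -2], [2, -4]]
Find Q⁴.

[[-48, 64], [-64, 80]]

Q² = [[-4, 8], [-8, 12]]
Q³ = [[16, -24], [24, -32]]
Q⁴ = [[-48, 64], [-64, 80]]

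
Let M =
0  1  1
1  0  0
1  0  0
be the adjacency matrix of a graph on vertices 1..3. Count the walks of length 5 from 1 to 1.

The number of length-5 walks from vertex 1 to vertex 1 is entry (1,1) of M⁵, where M is the adjacency matrix.
M² = [[2, 0, 0], [0, 1, 1], [0, 1, 1]]
M³ = [[0, 2, 2], [2, 0, 0], [2, 0, 0]]
M⁴ = [[4, 0, 0], [0, 2, 2], [0, 2, 2]]
M⁵ = [[0, 4, 4], [4, 0, 0], [4, 0, 0]]

0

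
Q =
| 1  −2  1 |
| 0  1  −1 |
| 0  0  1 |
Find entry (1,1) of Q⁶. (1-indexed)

Q = I + N where N = [[0, −2, 1], [0, 0, −1], [0, 0, 0]] is strictly upper-triangular, so N³ = 0.
(I + N)⁶ = I + 6·N + 15·N² = [[1, −12, 36], [0, 1, −6], [0, 0, 1]].

1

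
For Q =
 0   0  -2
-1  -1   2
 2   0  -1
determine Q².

[[-4, 0, 2], [5, 1, -2], [-2, 0, -3]]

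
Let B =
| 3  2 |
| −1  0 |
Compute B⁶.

tr B = 3 and det B = 2, so the characteristic polynomial is λ² − (3)λ + (2) with roots 1 and 2.
Eigenvectors give P = [[−1, 2], [1, −1]] with P⁻¹ = [[1, 2], [1, 1]], and B = P·diag(1, 2)·P⁻¹.
Then B⁶ = P·diag(1, 64)·P⁻¹ = [[−1, 128], [1, −64]] · [[1, 2], [1, 1]] = [[127, 126], [−63, −62]].

[[127, 126], [−63, −62]]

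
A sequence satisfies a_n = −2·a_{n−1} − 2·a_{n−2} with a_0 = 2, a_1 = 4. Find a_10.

With companion matrix M = [[−2, −2], [1, 0]], [a_n, a_{n−1}]ᵀ = M·[a_{n−1}, a_{n−2}]ᵀ, so [a_10, a_9]ᵀ = M⁹·[a_1, a_0]ᵀ.
M⁹ = [[−32, −32], [16, 0]], giving [a_10, a_9]ᵀ = [[−192], [64]].

−192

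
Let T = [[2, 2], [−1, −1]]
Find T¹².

T² = T (a projection; rank 1, trace 1), so T¹² = T.

[[2, 2], [−1, −1]]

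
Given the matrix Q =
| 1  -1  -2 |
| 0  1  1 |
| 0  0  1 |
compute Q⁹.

[[1, -9, -54], [0, 1, 9], [0, 0, 1]]

Q = I + N where N = [[0, -1, -2], [0, 0, 1], [0, 0, 0]] is strictly upper-triangular, so N³ = 0.
(I + N)⁹ = I + 9·N + 36·N² = [[1, -9, -54], [0, 1, 9], [0, 0, 1]].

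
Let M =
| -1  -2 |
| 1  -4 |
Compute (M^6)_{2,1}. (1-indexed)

-665

tr M = -5 and det M = 6, so the characteristic polynomial is λ² − (-5)λ + (6) with roots -2 and -3.
Eigenvectors give P = [[2, 1], [1, 1]] with P⁻¹ = [[1, -1], [-1, 2]], and M = P·diag(-2, -3)·P⁻¹.
Then M^6 = P·diag(64, 729)·P⁻¹ = [[128, 729], [64, 729]] · [[1, -1], [-1, 2]] = [[-601, 1330], [-665, 1394]].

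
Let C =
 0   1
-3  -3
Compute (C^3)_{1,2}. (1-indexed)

C^2 = [[-3, -3], [9, 6]]
C^3 = [[9, 6], [-18, -9]]

6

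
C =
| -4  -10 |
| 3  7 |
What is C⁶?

[[-314, -630], [189, 379]]

tr C = 3 and det C = 2, so the characteristic polynomial is λ² − (3)λ + (2) with roots 2 and 1.
Eigenvectors give P = [[-5, -2], [3, 1]] with P⁻¹ = [[1, 2], [-3, -5]], and C = P·diag(2, 1)·P⁻¹.
Then C⁶ = P·diag(64, 1)·P⁻¹ = [[-320, -2], [192, 1]] · [[1, 2], [-3, -5]] = [[-314, -630], [189, 379]].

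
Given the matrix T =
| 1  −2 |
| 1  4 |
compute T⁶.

tr T = 5 and det T = 6, so the characteristic polynomial is λ² − (5)λ + (6) with roots 2 and 3.
Eigenvectors give P = [[−2, −1], [1, 1]] with P⁻¹ = [[−1, −1], [1, 2]], and T = P·diag(2, 3)·P⁻¹.
Then T⁶ = P·diag(64, 729)·P⁻¹ = [[−128, −729], [64, 729]] · [[−1, −1], [1, 2]] = [[−601, −1330], [665, 1394]].

[[−601, −1330], [665, 1394]]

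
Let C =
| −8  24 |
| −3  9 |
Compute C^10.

[[−8, 24], [−3, 9]]

C² = C (a projection; rank 1, trace 1), so C^10 = C.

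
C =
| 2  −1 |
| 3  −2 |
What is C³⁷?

[[2, −1], [3, −2]]

C² = I (check: tr C = 0 and det C = −1), so C³⁷ = C since 37 is odd.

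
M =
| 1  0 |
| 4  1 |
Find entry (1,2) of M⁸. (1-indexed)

0

M = I + N where N = [[0, 0], [4, 0]] is strictly lower-triangular, so N² = 0.
(I + N)⁸ = I + 8·N = [[1, 0], [32, 1]].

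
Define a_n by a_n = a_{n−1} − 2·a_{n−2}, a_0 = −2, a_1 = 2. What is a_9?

−46

With companion matrix T = [[1, −2], [1, 0]], [a_n, a_{n−1}]ᵀ = T·[a_{n−1}, a_{n−2}]ᵀ, so [a_9, a_8]ᵀ = T^8·[a_1, a_0]ᵀ.
T^8 = [[−17, 6], [−3, −14]], giving [a_9, a_8]ᵀ = [[−46], [22]].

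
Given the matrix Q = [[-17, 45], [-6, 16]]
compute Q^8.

[[1531, -3825], [510, -1274]]

tr Q = -1 and det Q = -2, so the characteristic polynomial is λ² − (-1)λ + (-2) with roots -2 and 1.
Eigenvectors give P = [[-3, 5], [-1, 2]] with P⁻¹ = [[-2, 5], [-1, 3]], and Q = P·diag(-2, 1)·P⁻¹.
Then Q^8 = P·diag(256, 1)·P⁻¹ = [[-768, 5], [-256, 2]] · [[-2, 5], [-1, 3]] = [[1531, -3825], [510, -1274]].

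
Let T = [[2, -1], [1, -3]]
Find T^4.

T^2 = [[3, 1], [-1, 8]]
T^3 = [[7, -6], [6, -23]]
T^4 = [[8, 11], [-11, 63]]

[[8, 11], [-11, 63]]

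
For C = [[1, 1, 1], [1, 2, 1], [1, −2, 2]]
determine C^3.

[[8, −3, 12], [12, 0, 17], [−3, −19, 0]]

C^2 = [[3, 1, 4], [4, 3, 5], [1, −7, 3]]
C^3 = [[8, −3, 12], [12, 0, 17], [−3, −19, 0]]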